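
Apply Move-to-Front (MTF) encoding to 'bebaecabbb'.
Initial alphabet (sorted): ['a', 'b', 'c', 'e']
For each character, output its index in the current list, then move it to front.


MTF encoding:
'b': index 1 in ['a', 'b', 'c', 'e'] -> ['b', 'a', 'c', 'e']
'e': index 3 in ['b', 'a', 'c', 'e'] -> ['e', 'b', 'a', 'c']
'b': index 1 in ['e', 'b', 'a', 'c'] -> ['b', 'e', 'a', 'c']
'a': index 2 in ['b', 'e', 'a', 'c'] -> ['a', 'b', 'e', 'c']
'e': index 2 in ['a', 'b', 'e', 'c'] -> ['e', 'a', 'b', 'c']
'c': index 3 in ['e', 'a', 'b', 'c'] -> ['c', 'e', 'a', 'b']
'a': index 2 in ['c', 'e', 'a', 'b'] -> ['a', 'c', 'e', 'b']
'b': index 3 in ['a', 'c', 'e', 'b'] -> ['b', 'a', 'c', 'e']
'b': index 0 in ['b', 'a', 'c', 'e'] -> ['b', 'a', 'c', 'e']
'b': index 0 in ['b', 'a', 'c', 'e'] -> ['b', 'a', 'c', 'e']


Output: [1, 3, 1, 2, 2, 3, 2, 3, 0, 0]


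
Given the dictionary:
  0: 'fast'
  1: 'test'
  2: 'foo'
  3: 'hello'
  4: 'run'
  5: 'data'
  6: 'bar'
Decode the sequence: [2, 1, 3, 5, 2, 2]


Look up each index in the dictionary:
  2 -> 'foo'
  1 -> 'test'
  3 -> 'hello'
  5 -> 'data'
  2 -> 'foo'
  2 -> 'foo'

Decoded: "foo test hello data foo foo"


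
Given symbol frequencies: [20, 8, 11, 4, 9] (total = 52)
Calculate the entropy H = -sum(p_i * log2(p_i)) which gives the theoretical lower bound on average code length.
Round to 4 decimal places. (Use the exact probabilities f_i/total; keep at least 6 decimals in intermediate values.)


Per-symbol terms -p_i * log2(p_i) with p_i = f_i/52:
  p = 20/52 = 0.384615: log2(p) = -1.378512, -p*log2(p) = 0.530197
  p = 8/52 = 0.153846: log2(p) = -2.700440, -p*log2(p) = 0.415452
  p = 11/52 = 0.211538: log2(p) = -2.241008, -p*log2(p) = 0.474059
  p = 4/52 = 0.076923: log2(p) = -3.700440, -p*log2(p) = 0.284649
  p = 9/52 = 0.173077: log2(p) = -2.530515, -p*log2(p) = 0.437974
H = 0.530197 + 0.415452 + 0.474059 + 0.284649 + 0.437974 = 2.142331

H = 2.1423 bits/symbol


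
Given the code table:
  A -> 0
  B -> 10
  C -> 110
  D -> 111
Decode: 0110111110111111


Decoding:
0 -> A
110 -> C
111 -> D
110 -> C
111 -> D
111 -> D


Result: ACDCDD


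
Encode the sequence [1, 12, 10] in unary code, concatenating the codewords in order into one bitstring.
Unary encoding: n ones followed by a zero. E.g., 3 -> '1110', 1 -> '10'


Encode each number as n ones followed by a terminating 0:
  1 -> 10 (2 bits)
  12 -> 1111111111110 (13 bits)
  10 -> 11111111110 (11 bits)
Total length = 2 + 13 + 11 = 26 bits.

Unary([1, 12, 10]) = 10111111111111011111111110 (26 bits)


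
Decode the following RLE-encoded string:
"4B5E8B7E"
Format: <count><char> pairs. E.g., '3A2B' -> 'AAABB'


Expanding each <count><char> pair:
  4B -> 'BBBB'
  5E -> 'EEEEE'
  8B -> 'BBBBBBBB'
  7E -> 'EEEEEEE'

Decoded = BBBBEEEEEBBBBBBBBEEEEEEE


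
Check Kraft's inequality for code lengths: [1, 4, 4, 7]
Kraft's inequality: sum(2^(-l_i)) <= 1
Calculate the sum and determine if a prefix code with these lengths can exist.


Sum = 2^(-1) + 2^(-4) + 2^(-4) + 2^(-7)
    = 0.5 + 0.0625 + 0.0625 + 0.0078125
    = 81/128 = 0.6328125
Since 0.6328125 <= 1, Kraft's inequality IS satisfied.
A prefix code with these lengths CAN exist.

Kraft sum = 0.6328125. Satisfied.


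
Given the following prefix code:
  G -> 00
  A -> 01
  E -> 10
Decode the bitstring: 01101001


Decoding step by step:
Bits 01 -> A
Bits 10 -> E
Bits 10 -> E
Bits 01 -> A


Decoded message: AEEA


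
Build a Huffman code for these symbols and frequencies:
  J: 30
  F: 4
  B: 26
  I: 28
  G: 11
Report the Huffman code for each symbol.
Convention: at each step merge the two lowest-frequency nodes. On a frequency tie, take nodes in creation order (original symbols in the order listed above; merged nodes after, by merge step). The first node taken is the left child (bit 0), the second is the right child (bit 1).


Huffman tree construction:
Step 1: Merge F(4) + G(11) = 15
Step 2: Merge (F+G)(15) + B(26) = 41
Step 3: Merge I(28) + J(30) = 58
Step 4: Merge ((F+G)+B)(41) + (I+J)(58) = 99
Read each symbol's code off the tree from the root (left child = 0, right child = 1).

Codes:
  J: 11 (length 2)
  F: 000 (length 3)
  B: 01 (length 2)
  I: 10 (length 2)
  G: 001 (length 3)
Average code length: 213/99 = 2.1515 bits/symbol


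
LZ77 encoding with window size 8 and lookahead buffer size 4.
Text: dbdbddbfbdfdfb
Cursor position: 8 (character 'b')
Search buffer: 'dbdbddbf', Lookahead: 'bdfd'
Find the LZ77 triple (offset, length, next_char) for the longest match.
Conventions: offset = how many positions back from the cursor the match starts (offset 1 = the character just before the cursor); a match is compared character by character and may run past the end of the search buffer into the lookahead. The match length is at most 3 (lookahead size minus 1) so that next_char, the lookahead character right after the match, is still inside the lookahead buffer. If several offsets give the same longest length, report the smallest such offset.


Try each offset into the search buffer:
  offset=1 (pos 7, char 'f'): match length 0
  offset=2 (pos 6, char 'b'): match length 1
  offset=3 (pos 5, char 'd'): match length 0
  offset=4 (pos 4, char 'd'): match length 0
  offset=5 (pos 3, char 'b'): match length 2
  offset=6 (pos 2, char 'd'): match length 0
  offset=7 (pos 1, char 'b'): match length 2
  offset=8 (pos 0, char 'd'): match length 0
Longest match has length 2, found at offsets 5, 7; take the smallest, offset 5.
next_char = character at position 8 + 2 = 10 -> 'f'

Best match: offset=5, length=2 (matching 'bd' starting at position 3)
LZ77 triple: (5, 2, 'f')


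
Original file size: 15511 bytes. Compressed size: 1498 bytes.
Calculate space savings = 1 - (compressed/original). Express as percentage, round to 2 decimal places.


ratio = compressed/original = 1498/15511 = 0.096577
savings = 1 - ratio = 1 - 0.096577 = 0.903423
as a percentage: 0.903423 * 100 = 90.34%

Space savings = 1 - 1498/15511 = 90.34%


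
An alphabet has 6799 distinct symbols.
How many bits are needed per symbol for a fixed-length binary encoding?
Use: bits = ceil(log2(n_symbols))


log2(6799) = 12.7311
Bracket: 2^12 = 4096 < 6799 <= 2^13 = 8192
So ceil(log2(6799)) = 13

bits = ceil(log2(6799)) = ceil(12.7311) = 13 bits


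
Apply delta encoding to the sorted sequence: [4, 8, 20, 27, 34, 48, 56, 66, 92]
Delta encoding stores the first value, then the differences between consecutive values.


First value: 4
Deltas:
  8 - 4 = 4
  20 - 8 = 12
  27 - 20 = 7
  34 - 27 = 7
  48 - 34 = 14
  56 - 48 = 8
  66 - 56 = 10
  92 - 66 = 26


Delta encoded: [4, 4, 12, 7, 7, 14, 8, 10, 26]


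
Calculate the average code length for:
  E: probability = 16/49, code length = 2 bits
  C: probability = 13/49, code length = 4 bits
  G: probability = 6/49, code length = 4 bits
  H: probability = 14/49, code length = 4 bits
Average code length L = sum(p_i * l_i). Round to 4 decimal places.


Weighted contributions p_i * l_i:
  E: (16/49) * 2 = 32/49
  C: (13/49) * 4 = 52/49
  G: (6/49) * 4 = 24/49
  H: (14/49) * 4 = 56/49
Sum = (32 + 52 + 24 + 56)/49 = 164/49

L = 164/49 = 3.3469 bits/symbol


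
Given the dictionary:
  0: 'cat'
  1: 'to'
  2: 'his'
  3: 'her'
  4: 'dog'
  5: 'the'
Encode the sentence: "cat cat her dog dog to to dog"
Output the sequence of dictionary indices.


Look up each word in the dictionary:
  'cat' -> 0
  'cat' -> 0
  'her' -> 3
  'dog' -> 4
  'dog' -> 4
  'to' -> 1
  'to' -> 1
  'dog' -> 4

Encoded: [0, 0, 3, 4, 4, 1, 1, 4]


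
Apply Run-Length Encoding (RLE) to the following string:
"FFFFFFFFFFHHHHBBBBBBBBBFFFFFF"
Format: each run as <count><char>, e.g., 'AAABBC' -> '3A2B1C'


Scanning runs left to right:
  i=0: run of 'F' x 10 -> '10F'
  i=10: run of 'H' x 4 -> '4H'
  i=14: run of 'B' x 9 -> '9B'
  i=23: run of 'F' x 6 -> '6F'

RLE = 10F4H9B6F


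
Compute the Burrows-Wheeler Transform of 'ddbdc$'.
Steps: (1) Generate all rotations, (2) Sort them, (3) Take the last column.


Rotations (sorted):
  0: $ddbdc -> last char: c
  1: bdc$dd -> last char: d
  2: c$ddbd -> last char: d
  3: dbdc$d -> last char: d
  4: dc$ddb -> last char: b
  5: ddbdc$ -> last char: $


BWT = cdddb$


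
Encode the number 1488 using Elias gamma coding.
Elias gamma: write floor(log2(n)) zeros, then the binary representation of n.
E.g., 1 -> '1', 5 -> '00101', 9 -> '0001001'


num_bits = floor(log2(1488)) + 1 = 11
leading_zeros = num_bits - 1 = 10
binary(1488) = 10111010000

Elias gamma(1488) = '0000000000' + '10111010000' = 000000000010111010000 (21 bits)


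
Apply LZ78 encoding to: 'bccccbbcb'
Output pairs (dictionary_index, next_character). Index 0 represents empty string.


LZ78 encoding steps:
Dictionary: {0: ''}
Step 1: w='' (idx 0), next='b' -> output (0, 'b'), add 'b' as idx 1
Step 2: w='' (idx 0), next='c' -> output (0, 'c'), add 'c' as idx 2
Step 3: w='c' (idx 2), next='c' -> output (2, 'c'), add 'cc' as idx 3
Step 4: w='c' (idx 2), next='b' -> output (2, 'b'), add 'cb' as idx 4
Step 5: w='b' (idx 1), next='c' -> output (1, 'c'), add 'bc' as idx 5
Step 6: w='b' (idx 1), end of input -> output (1, '')


Encoded: [(0, 'b'), (0, 'c'), (2, 'c'), (2, 'b'), (1, 'c'), (1, '')]


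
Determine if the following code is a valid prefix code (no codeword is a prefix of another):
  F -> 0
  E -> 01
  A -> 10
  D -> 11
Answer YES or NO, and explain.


Checking each pair (does one codeword prefix another?):
  F='0' vs E='01': prefix -- VIOLATION

NO -- this is NOT a valid prefix code. F (0) is a prefix of E (01).


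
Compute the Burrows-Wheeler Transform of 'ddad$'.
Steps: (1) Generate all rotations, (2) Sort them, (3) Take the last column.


Rotations (sorted):
  0: $ddad -> last char: d
  1: ad$dd -> last char: d
  2: d$dda -> last char: a
  3: dad$d -> last char: d
  4: ddad$ -> last char: $


BWT = ddad$


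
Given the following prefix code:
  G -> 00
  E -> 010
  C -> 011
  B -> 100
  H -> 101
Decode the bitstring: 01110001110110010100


Decoding step by step:
Bits 011 -> C
Bits 100 -> B
Bits 011 -> C
Bits 101 -> H
Bits 100 -> B
Bits 101 -> H
Bits 00 -> G


Decoded message: CBCHBHG


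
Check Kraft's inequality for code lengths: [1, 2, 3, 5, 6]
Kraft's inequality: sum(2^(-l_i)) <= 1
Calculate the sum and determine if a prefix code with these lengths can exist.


Sum = 2^(-1) + 2^(-2) + 2^(-3) + 2^(-5) + 2^(-6)
    = 0.5 + 0.25 + 0.125 + 0.03125 + 0.015625
    = 59/64 = 0.921875
Since 0.921875 <= 1, Kraft's inequality IS satisfied.
A prefix code with these lengths CAN exist.

Kraft sum = 0.921875. Satisfied.


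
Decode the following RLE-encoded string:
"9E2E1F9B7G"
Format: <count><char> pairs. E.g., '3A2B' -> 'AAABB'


Expanding each <count><char> pair:
  9E -> 'EEEEEEEEE'
  2E -> 'EE'
  1F -> 'F'
  9B -> 'BBBBBBBBB'
  7G -> 'GGGGGGG'

Decoded = EEEEEEEEEEEFBBBBBBBBBGGGGGGG


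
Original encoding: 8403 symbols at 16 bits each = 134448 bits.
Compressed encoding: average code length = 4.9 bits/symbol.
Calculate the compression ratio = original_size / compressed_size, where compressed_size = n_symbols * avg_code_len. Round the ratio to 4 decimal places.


original_size = n_symbols * orig_bits = 8403 * 16 = 134448 bits
compressed_size = n_symbols * avg_code_len = 8403 * 4.9 = 41174.7 bits
ratio = original_size / compressed_size = 134448 / 41174.7 = 3.2653

Compression ratio = 3.2653


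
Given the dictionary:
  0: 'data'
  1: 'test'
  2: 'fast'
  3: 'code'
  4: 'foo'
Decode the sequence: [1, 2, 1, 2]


Look up each index in the dictionary:
  1 -> 'test'
  2 -> 'fast'
  1 -> 'test'
  2 -> 'fast'

Decoded: "test fast test fast"


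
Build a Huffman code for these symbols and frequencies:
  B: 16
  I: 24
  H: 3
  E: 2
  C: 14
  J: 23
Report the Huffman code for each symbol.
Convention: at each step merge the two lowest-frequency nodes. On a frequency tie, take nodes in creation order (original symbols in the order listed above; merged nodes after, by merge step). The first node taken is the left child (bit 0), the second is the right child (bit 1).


Huffman tree construction:
Step 1: Merge E(2) + H(3) = 5
Step 2: Merge (E+H)(5) + C(14) = 19
Step 3: Merge B(16) + ((E+H)+C)(19) = 35
Step 4: Merge J(23) + I(24) = 47
Step 5: Merge (B+((E+H)+C))(35) + (J+I)(47) = 82
Read each symbol's code off the tree from the root (left child = 0, right child = 1).

Codes:
  B: 00 (length 2)
  I: 11 (length 2)
  H: 0101 (length 4)
  E: 0100 (length 4)
  C: 011 (length 3)
  J: 10 (length 2)
Average code length: 188/82 = 2.2927 bits/symbol


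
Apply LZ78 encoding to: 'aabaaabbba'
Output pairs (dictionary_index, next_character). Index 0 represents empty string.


LZ78 encoding steps:
Dictionary: {0: ''}
Step 1: w='' (idx 0), next='a' -> output (0, 'a'), add 'a' as idx 1
Step 2: w='a' (idx 1), next='b' -> output (1, 'b'), add 'ab' as idx 2
Step 3: w='a' (idx 1), next='a' -> output (1, 'a'), add 'aa' as idx 3
Step 4: w='ab' (idx 2), next='b' -> output (2, 'b'), add 'abb' as idx 4
Step 5: w='' (idx 0), next='b' -> output (0, 'b'), add 'b' as idx 5
Step 6: w='a' (idx 1), end of input -> output (1, '')


Encoded: [(0, 'a'), (1, 'b'), (1, 'a'), (2, 'b'), (0, 'b'), (1, '')]


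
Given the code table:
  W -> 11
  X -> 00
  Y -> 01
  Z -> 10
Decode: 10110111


Decoding:
10 -> Z
11 -> W
01 -> Y
11 -> W


Result: ZWYW


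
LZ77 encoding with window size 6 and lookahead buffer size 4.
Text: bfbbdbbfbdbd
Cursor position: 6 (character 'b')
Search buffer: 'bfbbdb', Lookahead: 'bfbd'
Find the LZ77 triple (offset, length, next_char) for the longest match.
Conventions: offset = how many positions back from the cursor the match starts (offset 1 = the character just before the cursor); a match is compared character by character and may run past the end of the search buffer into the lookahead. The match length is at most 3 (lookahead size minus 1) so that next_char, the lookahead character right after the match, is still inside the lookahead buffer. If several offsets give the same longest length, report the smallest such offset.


Try each offset into the search buffer:
  offset=1 (pos 5, char 'b'): match length 1
  offset=2 (pos 4, char 'd'): match length 0
  offset=3 (pos 3, char 'b'): match length 1
  offset=4 (pos 2, char 'b'): match length 1
  offset=5 (pos 1, char 'f'): match length 0
  offset=6 (pos 0, char 'b'): match length 3
Longest match has length 3 at offset 6.
next_char = character at position 6 + 3 = 9 -> 'd'

Best match: offset=6, length=3 (matching 'bfb' starting at position 0)
LZ77 triple: (6, 3, 'd')


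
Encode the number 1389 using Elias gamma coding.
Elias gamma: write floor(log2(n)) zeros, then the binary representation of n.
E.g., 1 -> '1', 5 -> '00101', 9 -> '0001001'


num_bits = floor(log2(1389)) + 1 = 11
leading_zeros = num_bits - 1 = 10
binary(1389) = 10101101101

Elias gamma(1389) = '0000000000' + '10101101101' = 000000000010101101101 (21 bits)


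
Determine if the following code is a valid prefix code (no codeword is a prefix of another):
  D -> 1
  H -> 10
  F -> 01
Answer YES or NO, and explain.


Checking each pair (does one codeword prefix another?):
  D='1' vs H='10': prefix -- VIOLATION

NO -- this is NOT a valid prefix code. D (1) is a prefix of H (10).


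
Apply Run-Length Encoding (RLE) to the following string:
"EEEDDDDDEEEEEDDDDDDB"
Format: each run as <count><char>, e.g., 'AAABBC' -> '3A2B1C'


Scanning runs left to right:
  i=0: run of 'E' x 3 -> '3E'
  i=3: run of 'D' x 5 -> '5D'
  i=8: run of 'E' x 5 -> '5E'
  i=13: run of 'D' x 6 -> '6D'
  i=19: run of 'B' x 1 -> '1B'

RLE = 3E5D5E6D1B


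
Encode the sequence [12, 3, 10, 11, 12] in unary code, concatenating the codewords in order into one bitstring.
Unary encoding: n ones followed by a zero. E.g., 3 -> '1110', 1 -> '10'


Encode each number as n ones followed by a terminating 0:
  12 -> 1111111111110 (13 bits)
  3 -> 1110 (4 bits)
  10 -> 11111111110 (11 bits)
  11 -> 111111111110 (12 bits)
  12 -> 1111111111110 (13 bits)
Total length = 13 + 4 + 11 + 12 + 13 = 53 bits.

Unary([12, 3, 10, 11, 12]) = 11111111111101110111111111101111111111101111111111110 (53 bits)


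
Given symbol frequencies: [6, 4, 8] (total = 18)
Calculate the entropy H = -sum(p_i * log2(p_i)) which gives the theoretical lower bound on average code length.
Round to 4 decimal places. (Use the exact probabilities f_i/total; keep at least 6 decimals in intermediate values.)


Per-symbol terms -p_i * log2(p_i) with p_i = f_i/18:
  p = 6/18 = 0.333333: log2(p) = -1.584963, -p*log2(p) = 0.528321
  p = 4/18 = 0.222222: log2(p) = -2.169925, -p*log2(p) = 0.482206
  p = 8/18 = 0.444444: log2(p) = -1.169925, -p*log2(p) = 0.519967
H = 0.528321 + 0.482206 + 0.519967 = 1.530494

H = 1.5305 bits/symbol


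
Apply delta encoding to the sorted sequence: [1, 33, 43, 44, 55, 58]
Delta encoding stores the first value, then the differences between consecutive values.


First value: 1
Deltas:
  33 - 1 = 32
  43 - 33 = 10
  44 - 43 = 1
  55 - 44 = 11
  58 - 55 = 3


Delta encoded: [1, 32, 10, 1, 11, 3]


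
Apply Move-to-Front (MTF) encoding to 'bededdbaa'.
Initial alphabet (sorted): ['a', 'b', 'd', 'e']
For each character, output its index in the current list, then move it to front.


MTF encoding:
'b': index 1 in ['a', 'b', 'd', 'e'] -> ['b', 'a', 'd', 'e']
'e': index 3 in ['b', 'a', 'd', 'e'] -> ['e', 'b', 'a', 'd']
'd': index 3 in ['e', 'b', 'a', 'd'] -> ['d', 'e', 'b', 'a']
'e': index 1 in ['d', 'e', 'b', 'a'] -> ['e', 'd', 'b', 'a']
'd': index 1 in ['e', 'd', 'b', 'a'] -> ['d', 'e', 'b', 'a']
'd': index 0 in ['d', 'e', 'b', 'a'] -> ['d', 'e', 'b', 'a']
'b': index 2 in ['d', 'e', 'b', 'a'] -> ['b', 'd', 'e', 'a']
'a': index 3 in ['b', 'd', 'e', 'a'] -> ['a', 'b', 'd', 'e']
'a': index 0 in ['a', 'b', 'd', 'e'] -> ['a', 'b', 'd', 'e']


Output: [1, 3, 3, 1, 1, 0, 2, 3, 0]


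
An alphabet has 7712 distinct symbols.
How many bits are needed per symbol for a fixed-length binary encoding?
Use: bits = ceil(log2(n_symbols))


log2(7712) = 12.9129
Bracket: 2^12 = 4096 < 7712 <= 2^13 = 8192
So ceil(log2(7712)) = 13

bits = ceil(log2(7712)) = ceil(12.9129) = 13 bits


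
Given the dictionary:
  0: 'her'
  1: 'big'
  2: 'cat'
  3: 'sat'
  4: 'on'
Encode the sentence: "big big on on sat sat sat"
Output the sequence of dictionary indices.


Look up each word in the dictionary:
  'big' -> 1
  'big' -> 1
  'on' -> 4
  'on' -> 4
  'sat' -> 3
  'sat' -> 3
  'sat' -> 3

Encoded: [1, 1, 4, 4, 3, 3, 3]


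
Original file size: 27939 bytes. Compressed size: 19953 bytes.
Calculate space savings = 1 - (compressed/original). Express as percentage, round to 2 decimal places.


ratio = compressed/original = 19953/27939 = 0.714163
savings = 1 - ratio = 1 - 0.714163 = 0.285837
as a percentage: 0.285837 * 100 = 28.58%

Space savings = 1 - 19953/27939 = 28.58%


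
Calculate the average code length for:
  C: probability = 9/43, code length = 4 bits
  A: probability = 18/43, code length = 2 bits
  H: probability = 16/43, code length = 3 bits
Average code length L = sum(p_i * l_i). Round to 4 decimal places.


Weighted contributions p_i * l_i:
  C: (9/43) * 4 = 36/43
  A: (18/43) * 2 = 36/43
  H: (16/43) * 3 = 48/43
Sum = (36 + 36 + 48)/43 = 120/43

L = 120/43 = 2.7907 bits/symbol


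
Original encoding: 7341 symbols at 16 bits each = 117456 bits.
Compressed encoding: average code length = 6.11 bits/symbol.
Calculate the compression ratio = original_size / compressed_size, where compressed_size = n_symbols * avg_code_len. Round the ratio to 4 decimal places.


original_size = n_symbols * orig_bits = 7341 * 16 = 117456 bits
compressed_size = n_symbols * avg_code_len = 7341 * 6.11 = 44853.51 bits
ratio = original_size / compressed_size = 117456 / 44853.51 = 2.6187

Compression ratio = 2.6187


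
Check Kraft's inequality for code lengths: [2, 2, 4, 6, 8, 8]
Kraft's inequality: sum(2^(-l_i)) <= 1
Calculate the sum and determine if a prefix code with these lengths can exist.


Sum = 2^(-2) + 2^(-2) + 2^(-4) + 2^(-6) + 2^(-8) + 2^(-8)
    = 0.25 + 0.25 + 0.0625 + 0.015625 + 0.00390625 + 0.00390625
    = 150/256 = 0.5859375
Since 0.5859375 <= 1, Kraft's inequality IS satisfied.
A prefix code with these lengths CAN exist.

Kraft sum = 0.5859375. Satisfied.


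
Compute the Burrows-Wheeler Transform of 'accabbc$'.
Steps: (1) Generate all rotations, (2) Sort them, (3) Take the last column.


Rotations (sorted):
  0: $accabbc -> last char: c
  1: abbc$acc -> last char: c
  2: accabbc$ -> last char: $
  3: bbc$acca -> last char: a
  4: bc$accab -> last char: b
  5: c$accabb -> last char: b
  6: cabbc$ac -> last char: c
  7: ccabbc$a -> last char: a


BWT = cc$abbca


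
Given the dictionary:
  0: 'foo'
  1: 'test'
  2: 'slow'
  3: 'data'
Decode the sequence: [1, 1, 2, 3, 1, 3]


Look up each index in the dictionary:
  1 -> 'test'
  1 -> 'test'
  2 -> 'slow'
  3 -> 'data'
  1 -> 'test'
  3 -> 'data'

Decoded: "test test slow data test data"


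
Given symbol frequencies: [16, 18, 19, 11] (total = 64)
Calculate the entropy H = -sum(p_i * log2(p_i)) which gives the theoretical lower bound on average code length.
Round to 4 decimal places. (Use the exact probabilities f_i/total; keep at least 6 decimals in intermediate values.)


Per-symbol terms -p_i * log2(p_i) with p_i = f_i/64:
  p = 16/64 = 0.250000: log2(p) = -2.000000, -p*log2(p) = 0.500000
  p = 18/64 = 0.281250: log2(p) = -1.830075, -p*log2(p) = 0.514709
  p = 19/64 = 0.296875: log2(p) = -1.752072, -p*log2(p) = 0.520147
  p = 11/64 = 0.171875: log2(p) = -2.540568, -p*log2(p) = 0.436660
H = 0.500000 + 0.514709 + 0.520147 + 0.436660 = 1.971516

H = 1.9715 bits/symbol


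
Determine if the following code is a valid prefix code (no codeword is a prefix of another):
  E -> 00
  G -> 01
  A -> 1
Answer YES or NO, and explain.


Checking each pair (does one codeword prefix another?):
  E='00' vs G='01': no prefix
  E='00' vs A='1': no prefix
  G='01' vs E='00': no prefix
  G='01' vs A='1': no prefix
  A='1' vs E='00': no prefix
  A='1' vs G='01': no prefix
No violation found over all pairs.

YES -- this is a valid prefix code. No codeword is a prefix of any other codeword.


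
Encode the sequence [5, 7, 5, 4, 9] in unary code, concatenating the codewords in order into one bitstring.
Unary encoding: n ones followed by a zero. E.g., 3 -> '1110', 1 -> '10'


Encode each number as n ones followed by a terminating 0:
  5 -> 111110 (6 bits)
  7 -> 11111110 (8 bits)
  5 -> 111110 (6 bits)
  4 -> 11110 (5 bits)
  9 -> 1111111110 (10 bits)
Total length = 6 + 8 + 6 + 5 + 10 = 35 bits.

Unary([5, 7, 5, 4, 9]) = 11111011111110111110111101111111110 (35 bits)


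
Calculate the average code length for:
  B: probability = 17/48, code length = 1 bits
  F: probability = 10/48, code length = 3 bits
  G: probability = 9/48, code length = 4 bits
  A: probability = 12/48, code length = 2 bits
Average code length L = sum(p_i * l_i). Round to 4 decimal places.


Weighted contributions p_i * l_i:
  B: (17/48) * 1 = 17/48
  F: (10/48) * 3 = 30/48
  G: (9/48) * 4 = 36/48
  A: (12/48) * 2 = 24/48
Sum = (17 + 30 + 36 + 24)/48 = 107/48

L = 107/48 = 2.2292 bits/symbol


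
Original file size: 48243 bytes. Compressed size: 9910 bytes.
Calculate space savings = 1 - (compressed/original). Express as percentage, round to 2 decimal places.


ratio = compressed/original = 9910/48243 = 0.205418
savings = 1 - ratio = 1 - 0.205418 = 0.794582
as a percentage: 0.794582 * 100 = 79.46%

Space savings = 1 - 9910/48243 = 79.46%


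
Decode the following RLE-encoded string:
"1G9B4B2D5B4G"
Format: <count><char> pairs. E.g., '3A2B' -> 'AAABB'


Expanding each <count><char> pair:
  1G -> 'G'
  9B -> 'BBBBBBBBB'
  4B -> 'BBBB'
  2D -> 'DD'
  5B -> 'BBBBB'
  4G -> 'GGGG'

Decoded = GBBBBBBBBBBBBBDDBBBBBGGGG


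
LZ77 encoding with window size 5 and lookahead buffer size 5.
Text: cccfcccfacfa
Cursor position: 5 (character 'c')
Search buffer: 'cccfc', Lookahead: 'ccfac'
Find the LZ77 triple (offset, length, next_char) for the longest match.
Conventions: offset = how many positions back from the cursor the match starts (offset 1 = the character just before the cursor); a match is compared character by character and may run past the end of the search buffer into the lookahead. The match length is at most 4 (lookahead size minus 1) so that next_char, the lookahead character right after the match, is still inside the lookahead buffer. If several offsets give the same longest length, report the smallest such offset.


Try each offset into the search buffer:
  offset=1 (pos 4, char 'c'): match length 2
  offset=2 (pos 3, char 'f'): match length 0
  offset=3 (pos 2, char 'c'): match length 1
  offset=4 (pos 1, char 'c'): match length 3
  offset=5 (pos 0, char 'c'): match length 2
Longest match has length 3 at offset 4.
next_char = character at position 5 + 3 = 8 -> 'a'

Best match: offset=4, length=3 (matching 'ccf' starting at position 1)
LZ77 triple: (4, 3, 'a')


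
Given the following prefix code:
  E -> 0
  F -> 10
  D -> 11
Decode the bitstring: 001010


Decoding step by step:
Bits 0 -> E
Bits 0 -> E
Bits 10 -> F
Bits 10 -> F


Decoded message: EEFF


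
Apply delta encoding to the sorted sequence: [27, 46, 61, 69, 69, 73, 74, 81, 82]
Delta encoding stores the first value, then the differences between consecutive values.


First value: 27
Deltas:
  46 - 27 = 19
  61 - 46 = 15
  69 - 61 = 8
  69 - 69 = 0
  73 - 69 = 4
  74 - 73 = 1
  81 - 74 = 7
  82 - 81 = 1


Delta encoded: [27, 19, 15, 8, 0, 4, 1, 7, 1]


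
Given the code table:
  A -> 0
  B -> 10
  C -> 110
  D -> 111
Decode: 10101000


Decoding:
10 -> B
10 -> B
10 -> B
0 -> A
0 -> A


Result: BBBAA


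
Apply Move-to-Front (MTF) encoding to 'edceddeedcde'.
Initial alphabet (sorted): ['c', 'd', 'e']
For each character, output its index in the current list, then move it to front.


MTF encoding:
'e': index 2 in ['c', 'd', 'e'] -> ['e', 'c', 'd']
'd': index 2 in ['e', 'c', 'd'] -> ['d', 'e', 'c']
'c': index 2 in ['d', 'e', 'c'] -> ['c', 'd', 'e']
'e': index 2 in ['c', 'd', 'e'] -> ['e', 'c', 'd']
'd': index 2 in ['e', 'c', 'd'] -> ['d', 'e', 'c']
'd': index 0 in ['d', 'e', 'c'] -> ['d', 'e', 'c']
'e': index 1 in ['d', 'e', 'c'] -> ['e', 'd', 'c']
'e': index 0 in ['e', 'd', 'c'] -> ['e', 'd', 'c']
'd': index 1 in ['e', 'd', 'c'] -> ['d', 'e', 'c']
'c': index 2 in ['d', 'e', 'c'] -> ['c', 'd', 'e']
'd': index 1 in ['c', 'd', 'e'] -> ['d', 'c', 'e']
'e': index 2 in ['d', 'c', 'e'] -> ['e', 'd', 'c']


Output: [2, 2, 2, 2, 2, 0, 1, 0, 1, 2, 1, 2]


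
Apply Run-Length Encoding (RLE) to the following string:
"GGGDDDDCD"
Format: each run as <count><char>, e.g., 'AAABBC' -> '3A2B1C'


Scanning runs left to right:
  i=0: run of 'G' x 3 -> '3G'
  i=3: run of 'D' x 4 -> '4D'
  i=7: run of 'C' x 1 -> '1C'
  i=8: run of 'D' x 1 -> '1D'

RLE = 3G4D1C1D


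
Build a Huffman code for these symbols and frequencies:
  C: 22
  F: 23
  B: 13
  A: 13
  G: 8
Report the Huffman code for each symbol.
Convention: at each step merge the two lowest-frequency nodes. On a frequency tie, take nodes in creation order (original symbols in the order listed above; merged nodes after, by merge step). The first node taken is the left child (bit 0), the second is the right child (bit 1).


Huffman tree construction:
Step 1: Merge G(8) + B(13) = 21
Step 2: Merge A(13) + (G+B)(21) = 34
Step 3: Merge C(22) + F(23) = 45
Step 4: Merge (A+(G+B))(34) + (C+F)(45) = 79
Read each symbol's code off the tree from the root (left child = 0, right child = 1).

Codes:
  C: 10 (length 2)
  F: 11 (length 2)
  B: 011 (length 3)
  A: 00 (length 2)
  G: 010 (length 3)
Average code length: 179/79 = 2.2658 bits/symbol


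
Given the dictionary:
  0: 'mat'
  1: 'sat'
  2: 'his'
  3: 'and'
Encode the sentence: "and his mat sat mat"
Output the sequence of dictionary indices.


Look up each word in the dictionary:
  'and' -> 3
  'his' -> 2
  'mat' -> 0
  'sat' -> 1
  'mat' -> 0

Encoded: [3, 2, 0, 1, 0]


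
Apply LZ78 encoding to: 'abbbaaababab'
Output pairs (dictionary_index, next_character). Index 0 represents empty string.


LZ78 encoding steps:
Dictionary: {0: ''}
Step 1: w='' (idx 0), next='a' -> output (0, 'a'), add 'a' as idx 1
Step 2: w='' (idx 0), next='b' -> output (0, 'b'), add 'b' as idx 2
Step 3: w='b' (idx 2), next='b' -> output (2, 'b'), add 'bb' as idx 3
Step 4: w='a' (idx 1), next='a' -> output (1, 'a'), add 'aa' as idx 4
Step 5: w='a' (idx 1), next='b' -> output (1, 'b'), add 'ab' as idx 5
Step 6: w='ab' (idx 5), next='a' -> output (5, 'a'), add 'aba' as idx 6
Step 7: w='b' (idx 2), end of input -> output (2, '')


Encoded: [(0, 'a'), (0, 'b'), (2, 'b'), (1, 'a'), (1, 'b'), (5, 'a'), (2, '')]


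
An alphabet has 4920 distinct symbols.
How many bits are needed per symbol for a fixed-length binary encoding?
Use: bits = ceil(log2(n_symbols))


log2(4920) = 12.2644
Bracket: 2^12 = 4096 < 4920 <= 2^13 = 8192
So ceil(log2(4920)) = 13

bits = ceil(log2(4920)) = ceil(12.2644) = 13 bits


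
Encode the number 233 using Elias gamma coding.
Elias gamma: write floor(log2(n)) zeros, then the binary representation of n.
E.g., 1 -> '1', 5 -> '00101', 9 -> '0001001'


num_bits = floor(log2(233)) + 1 = 8
leading_zeros = num_bits - 1 = 7
binary(233) = 11101001

Elias gamma(233) = '0000000' + '11101001' = 000000011101001 (15 bits)


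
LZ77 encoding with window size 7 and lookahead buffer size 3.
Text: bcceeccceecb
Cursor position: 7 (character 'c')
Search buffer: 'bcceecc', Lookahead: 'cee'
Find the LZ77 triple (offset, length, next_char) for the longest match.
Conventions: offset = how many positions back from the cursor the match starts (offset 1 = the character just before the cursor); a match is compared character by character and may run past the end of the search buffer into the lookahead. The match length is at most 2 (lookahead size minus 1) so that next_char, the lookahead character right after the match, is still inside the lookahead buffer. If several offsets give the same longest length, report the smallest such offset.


Try each offset into the search buffer:
  offset=1 (pos 6, char 'c'): match length 1
  offset=2 (pos 5, char 'c'): match length 1
  offset=3 (pos 4, char 'e'): match length 0
  offset=4 (pos 3, char 'e'): match length 0
  offset=5 (pos 2, char 'c'): match length 2
  offset=6 (pos 1, char 'c'): match length 1
  offset=7 (pos 0, char 'b'): match length 0
Longest match has length 2 at offset 5.
next_char = character at position 7 + 2 = 9 -> 'e'

Best match: offset=5, length=2 (matching 'ce' starting at position 2)
LZ77 triple: (5, 2, 'e')


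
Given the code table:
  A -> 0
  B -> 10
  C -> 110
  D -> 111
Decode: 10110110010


Decoding:
10 -> B
110 -> C
110 -> C
0 -> A
10 -> B


Result: BCCAB


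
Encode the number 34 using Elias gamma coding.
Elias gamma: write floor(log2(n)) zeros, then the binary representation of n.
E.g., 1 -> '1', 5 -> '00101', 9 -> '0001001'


num_bits = floor(log2(34)) + 1 = 6
leading_zeros = num_bits - 1 = 5
binary(34) = 100010

Elias gamma(34) = '00000' + '100010' = 00000100010 (11 bits)


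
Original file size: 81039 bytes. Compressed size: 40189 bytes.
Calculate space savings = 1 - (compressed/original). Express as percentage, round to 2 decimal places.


ratio = compressed/original = 40189/81039 = 0.495922
savings = 1 - ratio = 1 - 0.495922 = 0.504078
as a percentage: 0.504078 * 100 = 50.41%

Space savings = 1 - 40189/81039 = 50.41%


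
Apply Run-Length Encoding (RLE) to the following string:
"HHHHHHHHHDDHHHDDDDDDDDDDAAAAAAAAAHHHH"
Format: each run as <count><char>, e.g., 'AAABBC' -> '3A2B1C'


Scanning runs left to right:
  i=0: run of 'H' x 9 -> '9H'
  i=9: run of 'D' x 2 -> '2D'
  i=11: run of 'H' x 3 -> '3H'
  i=14: run of 'D' x 10 -> '10D'
  i=24: run of 'A' x 9 -> '9A'
  i=33: run of 'H' x 4 -> '4H'

RLE = 9H2D3H10D9A4H


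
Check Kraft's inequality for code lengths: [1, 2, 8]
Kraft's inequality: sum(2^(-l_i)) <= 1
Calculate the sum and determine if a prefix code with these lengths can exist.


Sum = 2^(-1) + 2^(-2) + 2^(-8)
    = 0.5 + 0.25 + 0.00390625
    = 193/256 = 0.75390625
Since 0.75390625 <= 1, Kraft's inequality IS satisfied.
A prefix code with these lengths CAN exist.

Kraft sum = 0.75390625. Satisfied.


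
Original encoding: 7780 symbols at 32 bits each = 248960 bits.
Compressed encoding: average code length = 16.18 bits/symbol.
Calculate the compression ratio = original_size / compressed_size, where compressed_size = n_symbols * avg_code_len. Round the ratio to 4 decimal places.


original_size = n_symbols * orig_bits = 7780 * 32 = 248960 bits
compressed_size = n_symbols * avg_code_len = 7780 * 16.18 = 125880.4 bits
ratio = original_size / compressed_size = 248960 / 125880.4 = 1.9778

Compression ratio = 1.9778


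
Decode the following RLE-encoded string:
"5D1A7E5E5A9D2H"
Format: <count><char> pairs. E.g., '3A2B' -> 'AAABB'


Expanding each <count><char> pair:
  5D -> 'DDDDD'
  1A -> 'A'
  7E -> 'EEEEEEE'
  5E -> 'EEEEE'
  5A -> 'AAAAA'
  9D -> 'DDDDDDDDD'
  2H -> 'HH'

Decoded = DDDDDAEEEEEEEEEEEEAAAAADDDDDDDDDHH


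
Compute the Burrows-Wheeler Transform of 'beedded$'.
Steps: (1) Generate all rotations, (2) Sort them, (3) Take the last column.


Rotations (sorted):
  0: $beedded -> last char: d
  1: beedded$ -> last char: $
  2: d$beedde -> last char: e
  3: dded$bee -> last char: e
  4: ded$beed -> last char: d
  5: ed$beedd -> last char: d
  6: edded$be -> last char: e
  7: eedded$b -> last char: b


BWT = d$eeddeb


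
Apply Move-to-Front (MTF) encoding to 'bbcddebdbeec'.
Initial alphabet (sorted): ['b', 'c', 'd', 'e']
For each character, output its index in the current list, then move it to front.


MTF encoding:
'b': index 0 in ['b', 'c', 'd', 'e'] -> ['b', 'c', 'd', 'e']
'b': index 0 in ['b', 'c', 'd', 'e'] -> ['b', 'c', 'd', 'e']
'c': index 1 in ['b', 'c', 'd', 'e'] -> ['c', 'b', 'd', 'e']
'd': index 2 in ['c', 'b', 'd', 'e'] -> ['d', 'c', 'b', 'e']
'd': index 0 in ['d', 'c', 'b', 'e'] -> ['d', 'c', 'b', 'e']
'e': index 3 in ['d', 'c', 'b', 'e'] -> ['e', 'd', 'c', 'b']
'b': index 3 in ['e', 'd', 'c', 'b'] -> ['b', 'e', 'd', 'c']
'd': index 2 in ['b', 'e', 'd', 'c'] -> ['d', 'b', 'e', 'c']
'b': index 1 in ['d', 'b', 'e', 'c'] -> ['b', 'd', 'e', 'c']
'e': index 2 in ['b', 'd', 'e', 'c'] -> ['e', 'b', 'd', 'c']
'e': index 0 in ['e', 'b', 'd', 'c'] -> ['e', 'b', 'd', 'c']
'c': index 3 in ['e', 'b', 'd', 'c'] -> ['c', 'e', 'b', 'd']


Output: [0, 0, 1, 2, 0, 3, 3, 2, 1, 2, 0, 3]


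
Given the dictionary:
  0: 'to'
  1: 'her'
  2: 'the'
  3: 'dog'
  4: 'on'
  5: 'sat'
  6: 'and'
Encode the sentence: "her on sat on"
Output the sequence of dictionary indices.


Look up each word in the dictionary:
  'her' -> 1
  'on' -> 4
  'sat' -> 5
  'on' -> 4

Encoded: [1, 4, 5, 4]


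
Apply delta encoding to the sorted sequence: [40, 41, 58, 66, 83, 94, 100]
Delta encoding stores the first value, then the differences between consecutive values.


First value: 40
Deltas:
  41 - 40 = 1
  58 - 41 = 17
  66 - 58 = 8
  83 - 66 = 17
  94 - 83 = 11
  100 - 94 = 6


Delta encoded: [40, 1, 17, 8, 17, 11, 6]


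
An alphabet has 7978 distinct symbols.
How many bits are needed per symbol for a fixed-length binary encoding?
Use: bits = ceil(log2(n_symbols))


log2(7978) = 12.9618
Bracket: 2^12 = 4096 < 7978 <= 2^13 = 8192
So ceil(log2(7978)) = 13

bits = ceil(log2(7978)) = ceil(12.9618) = 13 bits


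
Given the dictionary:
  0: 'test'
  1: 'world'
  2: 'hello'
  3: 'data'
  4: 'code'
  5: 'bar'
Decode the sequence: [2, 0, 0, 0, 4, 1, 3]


Look up each index in the dictionary:
  2 -> 'hello'
  0 -> 'test'
  0 -> 'test'
  0 -> 'test'
  4 -> 'code'
  1 -> 'world'
  3 -> 'data'

Decoded: "hello test test test code world data"


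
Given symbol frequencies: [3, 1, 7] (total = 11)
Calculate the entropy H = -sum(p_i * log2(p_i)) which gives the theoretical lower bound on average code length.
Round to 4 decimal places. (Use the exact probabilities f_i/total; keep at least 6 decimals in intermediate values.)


Per-symbol terms -p_i * log2(p_i) with p_i = f_i/11:
  p = 3/11 = 0.272727: log2(p) = -1.874469, -p*log2(p) = 0.511219
  p = 1/11 = 0.090909: log2(p) = -3.459432, -p*log2(p) = 0.314494
  p = 7/11 = 0.636364: log2(p) = -0.652077, -p*log2(p) = 0.414958
H = 0.511219 + 0.314494 + 0.414958 = 1.240671

H = 1.2407 bits/symbol


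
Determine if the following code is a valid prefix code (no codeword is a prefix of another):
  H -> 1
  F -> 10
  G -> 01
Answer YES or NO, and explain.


Checking each pair (does one codeword prefix another?):
  H='1' vs F='10': prefix -- VIOLATION

NO -- this is NOT a valid prefix code. H (1) is a prefix of F (10).


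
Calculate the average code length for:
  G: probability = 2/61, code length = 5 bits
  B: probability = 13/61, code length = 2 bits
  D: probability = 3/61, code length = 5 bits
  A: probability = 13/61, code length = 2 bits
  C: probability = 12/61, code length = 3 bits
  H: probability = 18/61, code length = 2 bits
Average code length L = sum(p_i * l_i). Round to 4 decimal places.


Weighted contributions p_i * l_i:
  G: (2/61) * 5 = 10/61
  B: (13/61) * 2 = 26/61
  D: (3/61) * 5 = 15/61
  A: (13/61) * 2 = 26/61
  C: (12/61) * 3 = 36/61
  H: (18/61) * 2 = 36/61
Sum = (10 + 26 + 15 + 26 + 36 + 36)/61 = 149/61

L = 149/61 = 2.4426 bits/symbol


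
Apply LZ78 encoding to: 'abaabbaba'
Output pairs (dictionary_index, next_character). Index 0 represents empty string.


LZ78 encoding steps:
Dictionary: {0: ''}
Step 1: w='' (idx 0), next='a' -> output (0, 'a'), add 'a' as idx 1
Step 2: w='' (idx 0), next='b' -> output (0, 'b'), add 'b' as idx 2
Step 3: w='a' (idx 1), next='a' -> output (1, 'a'), add 'aa' as idx 3
Step 4: w='b' (idx 2), next='b' -> output (2, 'b'), add 'bb' as idx 4
Step 5: w='a' (idx 1), next='b' -> output (1, 'b'), add 'ab' as idx 5
Step 6: w='a' (idx 1), end of input -> output (1, '')


Encoded: [(0, 'a'), (0, 'b'), (1, 'a'), (2, 'b'), (1, 'b'), (1, '')]


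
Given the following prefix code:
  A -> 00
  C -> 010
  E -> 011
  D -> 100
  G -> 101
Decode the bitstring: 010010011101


Decoding step by step:
Bits 010 -> C
Bits 010 -> C
Bits 011 -> E
Bits 101 -> G


Decoded message: CCEG


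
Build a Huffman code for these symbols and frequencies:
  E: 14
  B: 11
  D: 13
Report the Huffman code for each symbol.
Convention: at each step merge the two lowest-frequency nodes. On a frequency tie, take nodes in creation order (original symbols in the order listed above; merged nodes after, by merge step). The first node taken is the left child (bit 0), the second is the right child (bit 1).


Huffman tree construction:
Step 1: Merge B(11) + D(13) = 24
Step 2: Merge E(14) + (B+D)(24) = 38
Read each symbol's code off the tree from the root (left child = 0, right child = 1).

Codes:
  E: 0 (length 1)
  B: 10 (length 2)
  D: 11 (length 2)
Average code length: 62/38 = 1.6316 bits/symbol


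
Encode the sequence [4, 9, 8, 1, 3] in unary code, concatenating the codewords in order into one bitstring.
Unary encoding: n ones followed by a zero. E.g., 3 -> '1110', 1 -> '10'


Encode each number as n ones followed by a terminating 0:
  4 -> 11110 (5 bits)
  9 -> 1111111110 (10 bits)
  8 -> 111111110 (9 bits)
  1 -> 10 (2 bits)
  3 -> 1110 (4 bits)
Total length = 5 + 10 + 9 + 2 + 4 = 30 bits.

Unary([4, 9, 8, 1, 3]) = 111101111111110111111110101110 (30 bits)


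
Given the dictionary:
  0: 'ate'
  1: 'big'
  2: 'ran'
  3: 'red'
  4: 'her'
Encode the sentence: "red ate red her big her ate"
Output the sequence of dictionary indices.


Look up each word in the dictionary:
  'red' -> 3
  'ate' -> 0
  'red' -> 3
  'her' -> 4
  'big' -> 1
  'her' -> 4
  'ate' -> 0

Encoded: [3, 0, 3, 4, 1, 4, 0]


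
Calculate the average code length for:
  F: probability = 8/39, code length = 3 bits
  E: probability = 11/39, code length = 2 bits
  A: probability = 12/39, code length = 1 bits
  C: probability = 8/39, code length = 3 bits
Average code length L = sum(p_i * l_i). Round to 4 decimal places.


Weighted contributions p_i * l_i:
  F: (8/39) * 3 = 24/39
  E: (11/39) * 2 = 22/39
  A: (12/39) * 1 = 12/39
  C: (8/39) * 3 = 24/39
Sum = (24 + 22 + 12 + 24)/39 = 82/39

L = 82/39 = 2.1026 bits/symbol
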